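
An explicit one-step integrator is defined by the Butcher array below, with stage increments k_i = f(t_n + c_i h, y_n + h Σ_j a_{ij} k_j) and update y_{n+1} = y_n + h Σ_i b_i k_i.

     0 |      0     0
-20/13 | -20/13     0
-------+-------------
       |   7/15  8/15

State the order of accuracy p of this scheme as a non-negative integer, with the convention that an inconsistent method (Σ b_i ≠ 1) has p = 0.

b = (7/15, 8/15)
c = (0, -20/13)
Σ b_i: 7/15·1 + 8/15·1 = 1 ✓
b·c: 8/15·(-20/13) = -32/39 ≠ 1/2 ⇒ order 1.

1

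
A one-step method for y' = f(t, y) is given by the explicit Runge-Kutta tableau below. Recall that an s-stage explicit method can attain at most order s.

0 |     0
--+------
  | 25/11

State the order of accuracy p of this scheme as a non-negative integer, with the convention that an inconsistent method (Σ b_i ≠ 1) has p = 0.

b = (25/11)
c = (0)
Σ b_i: 25/11·1 = 25/11 ≠ 1 ⇒ order 0.

0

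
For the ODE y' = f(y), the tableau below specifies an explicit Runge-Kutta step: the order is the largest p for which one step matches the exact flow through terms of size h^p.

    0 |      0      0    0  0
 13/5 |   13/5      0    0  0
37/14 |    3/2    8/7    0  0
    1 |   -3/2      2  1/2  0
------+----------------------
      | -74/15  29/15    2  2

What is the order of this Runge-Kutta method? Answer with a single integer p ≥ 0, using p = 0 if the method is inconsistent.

b = (-74/15, 29/15, 2, 2)
c = (0, 13/5, 37/14, 1)
Ac = (0, 0, 104/35, 913/140)
Σ b_i: (-74/15)·1 + 29/15·1 + 2·1 + 2·1 = 1 ✓
b·c: 29/15·13/5 + 2·37/14 + 2·1 = 6464/525 ≠ 1/2 ⇒ order 1.

1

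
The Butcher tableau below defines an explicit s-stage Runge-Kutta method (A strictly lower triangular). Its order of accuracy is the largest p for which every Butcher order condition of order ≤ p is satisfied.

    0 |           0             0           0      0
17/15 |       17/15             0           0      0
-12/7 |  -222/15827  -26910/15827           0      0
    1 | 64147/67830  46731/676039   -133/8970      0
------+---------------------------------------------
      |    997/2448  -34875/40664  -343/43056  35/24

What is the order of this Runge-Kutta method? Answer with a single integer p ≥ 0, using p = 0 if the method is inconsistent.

4

b = (997/2448, -34875/40664, -343/43056, 35/24)
c = (0, 17/15, -12/7, 1)
Ac = (0, 0, -1794/931, 69/665)
Σ b_i: 997/2448·1 + (-34875/40664)·1 + (-343/43056)·1 + 35/24·1 = 1 ✓
b·c: (-34875/40664)·17/15 + (-343/43056)·(-12/7) + 35/24·1 = 1/2 ✓
b·c²: (-34875/40664)·289/225 + (-343/43056)·144/49 + 35/24·1 = 1/3 ✓
b·Ac: (-343/43056)·(-1794/931) + 35/24·69/665 = 1/6 ✓
b·c³: (-34875/40664)·4913/3375 + (-343/43056)·(-1728/343) + 35/24·1 = 1/4 ✓
b·(c∘Ac): (-343/43056)·21528/6517 + 35/24·69/665 = 1/8 ✓
b·Ac²: (-343/43056)·(-10166/4655) + 35/24·451/9975 = 1/12 ✓
b·A²c: 35/24·1/35 = 1/24 ✓; 4 stages ⇒ order 4.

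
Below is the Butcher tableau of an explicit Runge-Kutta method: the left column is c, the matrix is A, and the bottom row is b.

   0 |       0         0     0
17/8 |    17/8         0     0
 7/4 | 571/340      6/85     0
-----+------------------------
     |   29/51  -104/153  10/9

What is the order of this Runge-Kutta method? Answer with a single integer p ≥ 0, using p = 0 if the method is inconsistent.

b = (29/51, -104/153, 10/9)
c = (0, 17/8, 7/4)
Ac = (0, 0, 3/20)
Σ b_i: 29/51·1 + (-104/153)·1 + 10/9·1 = 1 ✓
b·c: (-104/153)·17/8 + 10/9·7/4 = 1/2 ✓
b·c²: (-104/153)·289/64 + 10/9·49/16 = 1/3 ✓
b·Ac: 10/9·3/20 = 1/6 ✓; 3 stages ⇒ order 3.

3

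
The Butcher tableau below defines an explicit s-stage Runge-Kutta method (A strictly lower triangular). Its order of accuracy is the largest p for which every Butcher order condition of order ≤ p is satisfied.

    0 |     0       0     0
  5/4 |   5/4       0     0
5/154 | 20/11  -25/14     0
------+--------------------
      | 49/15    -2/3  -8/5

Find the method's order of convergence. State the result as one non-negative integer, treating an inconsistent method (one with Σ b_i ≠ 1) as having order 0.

1

b = (49/15, -2/3, -8/5)
c = (0, 5/4, 5/154)
Ac = (0, 0, -125/56)
Σ b_i: 49/15·1 + (-2/3)·1 + (-8/5)·1 = 1 ✓
b·c: (-2/3)·5/4 + (-8/5)·5/154 = -409/462 ≠ 1/2 ⇒ order 1.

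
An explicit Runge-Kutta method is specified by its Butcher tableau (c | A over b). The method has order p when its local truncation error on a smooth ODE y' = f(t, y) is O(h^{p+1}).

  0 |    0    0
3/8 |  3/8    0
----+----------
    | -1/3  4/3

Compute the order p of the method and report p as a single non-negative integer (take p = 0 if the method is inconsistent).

2

b = (-1/3, 4/3)
c = (0, 3/8)
Σ b_i: (-1/3)·1 + 4/3·1 = 1 ✓
b·c: 4/3·3/8 = 1/2 ✓; 2 stages ⇒ order 2.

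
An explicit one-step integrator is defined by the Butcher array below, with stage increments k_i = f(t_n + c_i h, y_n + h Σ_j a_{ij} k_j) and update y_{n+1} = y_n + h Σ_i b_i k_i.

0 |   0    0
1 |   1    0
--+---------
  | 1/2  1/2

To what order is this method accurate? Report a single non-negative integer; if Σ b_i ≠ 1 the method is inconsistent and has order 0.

b = (1/2, 1/2)
c = (0, 1)
Σ b_i: 1/2·1 + 1/2·1 = 1 ✓
b·c: 1/2·1 = 1/2 ✓; 2 stages ⇒ order 2.

2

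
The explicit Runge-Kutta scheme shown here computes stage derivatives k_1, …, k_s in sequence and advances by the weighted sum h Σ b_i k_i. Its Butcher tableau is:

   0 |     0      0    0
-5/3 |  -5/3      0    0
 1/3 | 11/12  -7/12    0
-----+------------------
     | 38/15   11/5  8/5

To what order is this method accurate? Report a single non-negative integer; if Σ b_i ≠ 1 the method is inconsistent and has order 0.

b = (38/15, 11/5, 8/5)
c = (0, -5/3, 1/3)
Ac = (0, 0, 35/36)
Σ b_i: 38/15·1 + 11/5·1 + 8/5·1 = 19/3 ≠ 1 ⇒ order 0.

0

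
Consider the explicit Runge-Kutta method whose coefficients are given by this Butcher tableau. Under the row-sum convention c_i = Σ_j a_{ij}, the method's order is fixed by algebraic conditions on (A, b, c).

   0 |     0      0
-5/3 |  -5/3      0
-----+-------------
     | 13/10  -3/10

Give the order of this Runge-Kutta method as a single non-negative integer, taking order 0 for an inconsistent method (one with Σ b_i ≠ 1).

b = (13/10, -3/10)
c = (0, -5/3)
Σ b_i: 13/10·1 + (-3/10)·1 = 1 ✓
b·c: (-3/10)·(-5/3) = 1/2 ✓; 2 stages ⇒ order 2.

2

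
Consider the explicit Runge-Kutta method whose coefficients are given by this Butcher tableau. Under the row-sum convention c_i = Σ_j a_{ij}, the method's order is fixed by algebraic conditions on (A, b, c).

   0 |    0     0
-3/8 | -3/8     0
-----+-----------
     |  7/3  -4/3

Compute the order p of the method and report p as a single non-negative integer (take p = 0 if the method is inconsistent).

2

b = (7/3, -4/3)
c = (0, -3/8)
Σ b_i: 7/3·1 + (-4/3)·1 = 1 ✓
b·c: (-4/3)·(-3/8) = 1/2 ✓; 2 stages ⇒ order 2.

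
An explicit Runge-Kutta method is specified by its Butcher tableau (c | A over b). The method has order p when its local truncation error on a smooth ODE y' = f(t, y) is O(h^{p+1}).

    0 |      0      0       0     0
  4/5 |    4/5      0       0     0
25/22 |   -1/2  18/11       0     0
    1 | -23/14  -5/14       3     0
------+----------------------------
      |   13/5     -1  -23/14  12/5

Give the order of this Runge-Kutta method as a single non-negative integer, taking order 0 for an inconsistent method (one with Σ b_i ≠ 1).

b = (13/5, -1, -23/14, 12/5)
c = (0, 4/5, 25/22, 1)
Ac = (0, 0, 72/55, 481/154)
Σ b_i: 13/5·1 + (-1)·1 + (-23/14)·1 + 12/5·1 = 33/14 ≠ 1 ⇒ order 0.

0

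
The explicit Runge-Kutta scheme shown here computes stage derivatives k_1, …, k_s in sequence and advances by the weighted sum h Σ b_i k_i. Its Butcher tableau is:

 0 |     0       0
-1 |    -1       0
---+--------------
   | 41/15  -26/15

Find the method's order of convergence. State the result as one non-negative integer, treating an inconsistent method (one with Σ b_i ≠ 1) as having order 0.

1

b = (41/15, -26/15)
c = (0, -1)
Σ b_i: 41/15·1 + (-26/15)·1 = 1 ✓
b·c: (-26/15)·(-1) = 26/15 ≠ 1/2 ⇒ order 1.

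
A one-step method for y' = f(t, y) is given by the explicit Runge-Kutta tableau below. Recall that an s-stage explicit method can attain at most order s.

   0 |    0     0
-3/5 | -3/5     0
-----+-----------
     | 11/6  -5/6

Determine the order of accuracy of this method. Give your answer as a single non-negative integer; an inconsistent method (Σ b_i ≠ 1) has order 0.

b = (11/6, -5/6)
c = (0, -3/5)
Σ b_i: 11/6·1 + (-5/6)·1 = 1 ✓
b·c: (-5/6)·(-3/5) = 1/2 ✓; 2 stages ⇒ order 2.

2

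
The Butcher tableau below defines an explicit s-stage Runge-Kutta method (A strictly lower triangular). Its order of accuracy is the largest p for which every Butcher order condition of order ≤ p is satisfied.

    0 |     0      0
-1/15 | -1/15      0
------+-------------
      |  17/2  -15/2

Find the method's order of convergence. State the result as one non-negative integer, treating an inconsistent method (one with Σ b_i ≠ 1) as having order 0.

b = (17/2, -15/2)
c = (0, -1/15)
Σ b_i: 17/2·1 + (-15/2)·1 = 1 ✓
b·c: (-15/2)·(-1/15) = 1/2 ✓; 2 stages ⇒ order 2.

2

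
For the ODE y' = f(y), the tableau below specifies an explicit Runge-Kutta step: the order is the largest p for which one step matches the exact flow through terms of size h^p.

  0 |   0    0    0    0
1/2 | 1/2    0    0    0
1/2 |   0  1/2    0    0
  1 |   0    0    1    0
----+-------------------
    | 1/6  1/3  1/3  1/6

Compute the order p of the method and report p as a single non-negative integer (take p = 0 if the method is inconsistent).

4

b = (1/6, 1/3, 1/3, 1/6)
c = (0, 1/2, 1/2, 1)
Ac = (0, 0, 1/4, 1/2)
Σ b_i: 1/6·1 + 1/3·1 + 1/3·1 + 1/6·1 = 1 ✓
b·c: 1/3·1/2 + 1/3·1/2 + 1/6·1 = 1/2 ✓
b·c²: 1/3·1/4 + 1/3·1/4 + 1/6·1 = 1/3 ✓
b·Ac: 1/3·1/4 + 1/6·1/2 = 1/6 ✓
b·c³: 1/3·1/8 + 1/3·1/8 + 1/6·1 = 1/4 ✓
b·(c∘Ac): 1/3·1/8 + 1/6·1/2 = 1/8 ✓
b·Ac²: 1/3·1/8 + 1/6·1/4 = 1/12 ✓
b·A²c: 1/6·1/4 = 1/24 ✓; 4 stages ⇒ order 4.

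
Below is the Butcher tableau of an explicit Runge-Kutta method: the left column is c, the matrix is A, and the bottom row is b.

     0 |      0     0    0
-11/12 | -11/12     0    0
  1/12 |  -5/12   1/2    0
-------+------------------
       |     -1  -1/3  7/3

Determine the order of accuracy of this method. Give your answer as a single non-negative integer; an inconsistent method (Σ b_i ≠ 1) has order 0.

b = (-1, -1/3, 7/3)
c = (0, -11/12, 1/12)
Ac = (0, 0, -11/24)
Σ b_i: (-1)·1 + (-1/3)·1 + 7/3·1 = 1 ✓
b·c: (-1/3)·(-11/12) + 7/3·1/12 = 1/2 ✓
b·c²: (-1/3)·121/144 + 7/3·1/144 = -19/72 ≠ 1/3 ⇒ order 2.
b·Ac: 7/3·(-11/24) = -77/72 ≠ 1/6

2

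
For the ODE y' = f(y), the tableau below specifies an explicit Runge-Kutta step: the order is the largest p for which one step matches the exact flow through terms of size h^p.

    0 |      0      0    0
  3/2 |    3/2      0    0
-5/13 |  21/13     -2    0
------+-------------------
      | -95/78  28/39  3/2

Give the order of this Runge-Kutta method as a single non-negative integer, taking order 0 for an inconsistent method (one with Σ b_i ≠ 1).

2

b = (-95/78, 28/39, 3/2)
c = (0, 3/2, -5/13)
Ac = (0, 0, -3)
Σ b_i: (-95/78)·1 + 28/39·1 + 3/2·1 = 1 ✓
b·c: 28/39·3/2 + 3/2·(-5/13) = 1/2 ✓
b·c²: 28/39·9/4 + 3/2·25/169 = 621/338 ≠ 1/3 ⇒ order 2.
b·Ac: 3/2·(-3) = -9/2 ≠ 1/6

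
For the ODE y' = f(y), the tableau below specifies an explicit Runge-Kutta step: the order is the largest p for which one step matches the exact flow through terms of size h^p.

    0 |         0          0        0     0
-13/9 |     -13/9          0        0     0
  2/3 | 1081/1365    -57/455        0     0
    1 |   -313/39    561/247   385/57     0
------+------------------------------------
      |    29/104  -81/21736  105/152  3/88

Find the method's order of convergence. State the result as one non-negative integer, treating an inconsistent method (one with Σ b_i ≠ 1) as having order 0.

4

b = (29/104, -81/21736, 105/152, 3/88)
c = (0, -13/9, 2/3, 1)
Ac = (0, 0, 19/105, 11/9)
Σ b_i: 29/104·1 + (-81/21736)·1 + 105/152·1 + 3/88·1 = 1 ✓
b·c: (-81/21736)·(-13/9) + 105/152·2/3 + 3/88·1 = 1/2 ✓
b·c²: (-81/21736)·169/81 + 105/152·4/9 + 3/88·1 = 1/3 ✓
b·Ac: 105/152·19/105 + 3/88·11/9 = 1/6 ✓
b·c³: (-81/21736)·(-2197/729) + 105/152·8/27 + 3/88·1 = 1/4 ✓
b·(c∘Ac): 105/152·38/315 + 3/88·11/9 = 1/8 ✓
b·Ac²: 105/152·(-247/945) + 3/88·209/27 = 1/12 ✓
b·A²c: 3/88·11/9 = 1/24 ✓; 4 stages ⇒ order 4.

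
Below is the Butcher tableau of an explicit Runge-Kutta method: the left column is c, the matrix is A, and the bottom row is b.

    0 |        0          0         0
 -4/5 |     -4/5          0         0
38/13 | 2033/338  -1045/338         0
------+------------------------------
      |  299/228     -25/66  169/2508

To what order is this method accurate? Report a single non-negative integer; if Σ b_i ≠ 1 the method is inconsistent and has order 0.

3

b = (299/228, -25/66, 169/2508)
c = (0, -4/5, 38/13)
Ac = (0, 0, 418/169)
Σ b_i: 299/228·1 + (-25/66)·1 + 169/2508·1 = 1 ✓
b·c: (-25/66)·(-4/5) + 169/2508·38/13 = 1/2 ✓
b·c²: (-25/66)·16/25 + 169/2508·1444/169 = 1/3 ✓
b·Ac: 169/2508·418/169 = 1/6 ✓; 3 stages ⇒ order 3.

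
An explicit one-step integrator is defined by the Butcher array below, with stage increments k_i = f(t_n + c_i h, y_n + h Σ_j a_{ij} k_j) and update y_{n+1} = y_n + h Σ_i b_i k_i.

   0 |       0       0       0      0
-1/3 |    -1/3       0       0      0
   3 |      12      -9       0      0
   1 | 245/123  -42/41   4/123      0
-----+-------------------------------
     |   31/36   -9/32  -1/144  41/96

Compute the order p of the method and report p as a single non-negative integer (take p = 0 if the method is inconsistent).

b = (31/36, -9/32, -1/144, 41/96)
c = (0, -1/3, 3, 1)
Ac = (0, 0, 3, 18/41)
Σ b_i: 31/36·1 + (-9/32)·1 + (-1/144)·1 + 41/96·1 = 1 ✓
b·c: (-9/32)·(-1/3) + (-1/144)·3 + 41/96·1 = 1/2 ✓
b·c²: (-9/32)·1/9 + (-1/144)·9 + 41/96·1 = 1/3 ✓
b·Ac: (-1/144)·3 + 41/96·18/41 = 1/6 ✓
b·c³: (-9/32)·(-1/27) + (-1/144)·27 + 41/96·1 = 1/4 ✓
b·(c∘Ac): (-1/144)·9 + 41/96·18/41 = 1/8 ✓
b·Ac²: (-1/144)·(-1) + 41/96·22/123 = 1/12 ✓
b·A²c: 41/96·4/41 = 1/24 ✓; 4 stages ⇒ order 4.

4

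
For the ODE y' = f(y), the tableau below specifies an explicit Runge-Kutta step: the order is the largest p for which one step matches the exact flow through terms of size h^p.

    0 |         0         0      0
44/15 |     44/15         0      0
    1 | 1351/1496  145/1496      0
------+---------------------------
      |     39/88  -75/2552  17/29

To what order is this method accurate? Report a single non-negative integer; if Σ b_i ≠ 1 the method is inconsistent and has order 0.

3

b = (39/88, -75/2552, 17/29)
c = (0, 44/15, 1)
Ac = (0, 0, 29/102)
Σ b_i: 39/88·1 + (-75/2552)·1 + 17/29·1 = 1 ✓
b·c: (-75/2552)·44/15 + 17/29·1 = 1/2 ✓
b·c²: (-75/2552)·1936/225 + 17/29·1 = 1/3 ✓
b·Ac: 17/29·29/102 = 1/6 ✓; 3 stages ⇒ order 3.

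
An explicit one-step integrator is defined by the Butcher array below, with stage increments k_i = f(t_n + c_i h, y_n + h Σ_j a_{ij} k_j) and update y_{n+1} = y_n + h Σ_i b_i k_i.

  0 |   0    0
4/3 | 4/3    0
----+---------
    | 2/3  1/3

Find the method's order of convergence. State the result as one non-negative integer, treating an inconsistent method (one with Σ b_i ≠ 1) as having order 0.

b = (2/3, 1/3)
c = (0, 4/3)
Σ b_i: 2/3·1 + 1/3·1 = 1 ✓
b·c: 1/3·4/3 = 4/9 ≠ 1/2 ⇒ order 1.

1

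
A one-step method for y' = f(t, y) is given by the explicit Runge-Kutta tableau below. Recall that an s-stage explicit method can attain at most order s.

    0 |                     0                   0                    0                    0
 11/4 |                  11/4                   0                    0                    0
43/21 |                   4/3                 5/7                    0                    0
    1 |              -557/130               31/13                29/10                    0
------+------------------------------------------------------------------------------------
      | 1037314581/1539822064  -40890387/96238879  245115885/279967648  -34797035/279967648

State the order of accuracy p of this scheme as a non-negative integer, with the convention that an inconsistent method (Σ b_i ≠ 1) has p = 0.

3

b = (1037314581/1539822064, -40890387/96238879, 245115885/279967648, -34797035/279967648)
c = (0, 11/4, 43/21, 1)
Ac = (0, 0, 55/28, 68227/5460)
Σ b_i: 1037314581/1539822064·1 + (-40890387/96238879)·1 + 245115885/279967648·1 + (-34797035/279967648)·1 = 1 ✓
b·c: (-40890387/96238879)·11/4 + 245115885/279967648·43/21 + (-34797035/279967648)·1 = 1/2 ✓
b·c²: (-40890387/96238879)·121/16 + 245115885/279967648·1849/441 + (-34797035/279967648)·1 = 1/3 ✓
b·Ac: 245115885/279967648·55/28 + (-34797035/279967648)·68227/5460 = 1/6 ✓
b·c³: (-40890387/96238879)·1331/64 + 245115885/279967648·79507/9261 + (-34797035/279967648)·1 = -50943157141/35275923648 ≠ 1/4 ⇒ order 3.
b·(c∘Ac): 245115885/279967648·2365/588 + (-34797035/279967648)·68227/5460 = 3306398473/1679805888 ≠ 1/8
b·Ac²: 245115885/279967648·605/112 + (-34797035/279967648)·13847539/458640 = 137818876861/141103694592 ≠ 1/12
b·A²c: (-34797035/279967648)·319/56 = -1585750595/2239741184 ≠ 1/24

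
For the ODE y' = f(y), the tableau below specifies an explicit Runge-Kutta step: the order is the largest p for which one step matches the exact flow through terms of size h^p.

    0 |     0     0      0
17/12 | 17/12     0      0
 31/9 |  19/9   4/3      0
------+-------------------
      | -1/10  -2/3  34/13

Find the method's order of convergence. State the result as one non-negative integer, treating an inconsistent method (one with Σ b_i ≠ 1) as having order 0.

b = (-1/10, -2/3, 34/13)
c = (0, 17/12, 31/9)
Ac = (0, 0, 17/9)
Σ b_i: (-1/10)·1 + (-2/3)·1 + 34/13·1 = 721/390 ≠ 1 ⇒ order 0.

0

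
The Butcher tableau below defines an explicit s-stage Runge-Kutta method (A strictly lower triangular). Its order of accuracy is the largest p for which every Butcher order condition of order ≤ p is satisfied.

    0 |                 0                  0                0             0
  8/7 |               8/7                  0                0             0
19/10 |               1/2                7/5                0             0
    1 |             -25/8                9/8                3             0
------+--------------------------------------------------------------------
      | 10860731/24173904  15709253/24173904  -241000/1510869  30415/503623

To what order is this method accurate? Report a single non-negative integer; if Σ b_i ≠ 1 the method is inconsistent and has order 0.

3

b = (10860731/24173904, 15709253/24173904, -241000/1510869, 30415/503623)
c = (0, 8/7, 19/10, 1)
Ac = (0, 0, 8/5, 489/70)
Σ b_i: 10860731/24173904·1 + 15709253/24173904·1 + (-241000/1510869)·1 + 30415/503623·1 = 1 ✓
b·c: 15709253/24173904·8/7 + (-241000/1510869)·19/10 + 30415/503623·1 = 1/2 ✓
b·c²: 15709253/24173904·64/49 + (-241000/1510869)·361/100 + 30415/503623·1 = 1/3 ✓
b·Ac: (-241000/1510869)·8/5 + 30415/503623·489/70 = 1/6 ✓
b·c³: 15709253/24173904·512/343 + (-241000/1510869)·6859/1000 + 30415/503623·1 = -224438/3525361 ≠ 1/4 ⇒ order 3.
b·(c∘Ac): (-241000/1510869)·76/25 + 30415/503623·489/70 = -190457/3021738 ≠ 1/8
b·Ac²: (-241000/1510869)·64/35 + 30415/503623·60267/4900 = 95420069/211521660 ≠ 1/12
b·A²c: 30415/503623·24/5 = 145992/503623 ≠ 1/24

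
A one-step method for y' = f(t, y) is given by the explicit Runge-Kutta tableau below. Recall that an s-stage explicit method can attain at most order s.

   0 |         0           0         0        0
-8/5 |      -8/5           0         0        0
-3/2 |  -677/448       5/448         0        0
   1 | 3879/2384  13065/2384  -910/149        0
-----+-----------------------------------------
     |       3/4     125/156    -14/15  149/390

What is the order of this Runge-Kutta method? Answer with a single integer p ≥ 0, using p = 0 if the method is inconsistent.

4

b = (3/4, 125/156, -14/15, 149/390)
c = (0, -8/5, -3/2, 1)
Ac = (0, 0, -1/56, 117/298)
Σ b_i: 3/4·1 + 125/156·1 + (-14/15)·1 + 149/390·1 = 1 ✓
b·c: 125/156·(-8/5) + (-14/15)·(-3/2) + 149/390·1 = 1/2 ✓
b·c²: 125/156·64/25 + (-14/15)·9/4 + 149/390·1 = 1/3 ✓
b·Ac: (-14/15)·(-1/56) + 149/390·117/298 = 1/6 ✓
b·c³: 125/156·(-512/125) + (-14/15)·(-27/8) + 149/390·1 = 1/4 ✓
b·(c∘Ac): (-14/15)·3/112 + 149/390·117/298 = 1/8 ✓
b·Ac²: (-14/15)·1/35 + 149/390·429/1490 = 1/12 ✓
b·A²c: 149/390·65/596 = 1/24 ✓; 4 stages ⇒ order 4.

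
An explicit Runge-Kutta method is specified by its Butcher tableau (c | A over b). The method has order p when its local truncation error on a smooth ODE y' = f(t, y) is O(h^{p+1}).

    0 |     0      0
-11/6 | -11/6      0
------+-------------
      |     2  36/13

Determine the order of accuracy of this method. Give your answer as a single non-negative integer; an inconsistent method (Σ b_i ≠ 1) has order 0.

b = (2, 36/13)
c = (0, -11/6)
Σ b_i: 2·1 + 36/13·1 = 62/13 ≠ 1 ⇒ order 0.

0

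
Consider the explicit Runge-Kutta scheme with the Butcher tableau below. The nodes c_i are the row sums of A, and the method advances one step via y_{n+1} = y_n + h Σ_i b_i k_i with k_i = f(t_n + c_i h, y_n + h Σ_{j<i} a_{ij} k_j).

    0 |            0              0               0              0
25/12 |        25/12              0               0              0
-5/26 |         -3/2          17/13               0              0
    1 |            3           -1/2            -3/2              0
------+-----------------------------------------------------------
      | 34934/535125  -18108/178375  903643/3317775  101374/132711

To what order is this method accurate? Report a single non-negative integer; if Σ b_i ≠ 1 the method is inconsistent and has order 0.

b = (34934/535125, -18108/178375, 903643/3317775, 101374/132711)
c = (0, 25/12, -5/26, 1)
Ac = (0, 0, 425/156, -235/312)
Σ b_i: 34934/535125·1 + (-18108/178375)·1 + 903643/3317775·1 + 101374/132711·1 = 1 ✓
b·c: (-18108/178375)·25/12 + 903643/3317775·(-5/26) + 101374/132711·1 = 1/2 ✓
b·c²: (-18108/178375)·625/144 + 903643/3317775·25/676 + 101374/132711·1 = 1/3 ✓
b·Ac: 903643/3317775·425/156 + 101374/132711·(-235/312) = 1/6 ✓
b·c³: (-18108/178375)·15625/1728 + 903643/3317775·(-125/17576) + 101374/132711·1 = -138913/890448 ≠ 1/4 ⇒ order 3.
b·(c∘Ac): 903643/3317775·(-2125/4056) + 101374/132711·(-235/312) = -73775/102744 ≠ 1/8
b·Ac²: 903643/3317775·10625/1872 + 101374/132711·(-108325/48672) = -3192575/20702916 ≠ 1/12
b·A²c: 101374/132711·(-425/104) = -1657075/530844 ≠ 1/24

3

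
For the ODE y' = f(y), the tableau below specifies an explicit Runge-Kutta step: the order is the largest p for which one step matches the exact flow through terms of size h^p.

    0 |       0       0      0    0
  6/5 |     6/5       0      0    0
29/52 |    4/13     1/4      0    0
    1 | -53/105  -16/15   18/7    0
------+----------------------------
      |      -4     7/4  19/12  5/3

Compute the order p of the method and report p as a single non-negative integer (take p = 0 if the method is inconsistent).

1

b = (-4, 7/4, 19/12, 5/3)
c = (0, 6/5, 29/52, 1)
Ac = (0, 0, 3/10, 701/4550)
Σ b_i: (-4)·1 + 7/4·1 + 19/12·1 + 5/3·1 = 1 ✓
b·c: 7/4·6/5 + 19/12·29/52 + 5/3·1 = 14507/3120 ≠ 1/2 ⇒ order 1.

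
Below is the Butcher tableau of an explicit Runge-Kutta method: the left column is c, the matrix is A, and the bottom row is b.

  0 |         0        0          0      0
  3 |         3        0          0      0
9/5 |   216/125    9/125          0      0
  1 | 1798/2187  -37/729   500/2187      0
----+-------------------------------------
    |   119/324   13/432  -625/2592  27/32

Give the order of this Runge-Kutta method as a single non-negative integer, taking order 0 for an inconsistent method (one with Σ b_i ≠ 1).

4

b = (119/324, 13/432, -625/2592, 27/32)
c = (0, 3, 9/5, 1)
Ac = (0, 0, 27/125, 7/27)
Σ b_i: 119/324·1 + 13/432·1 + (-625/2592)·1 + 27/32·1 = 1 ✓
b·c: 13/432·3 + (-625/2592)·9/5 + 27/32·1 = 1/2 ✓
b·c²: 13/432·9 + (-625/2592)·81/25 + 27/32·1 = 1/3 ✓
b·Ac: (-625/2592)·27/125 + 27/32·7/27 = 1/6 ✓
b·c³: 13/432·27 + (-625/2592)·729/125 + 27/32·1 = 1/4 ✓
b·(c∘Ac): (-625/2592)·243/625 + 27/32·7/27 = 1/8 ✓
b·Ac²: (-625/2592)·81/125 + 27/32·23/81 = 1/12 ✓
b·A²c: 27/32·4/81 = 1/24 ✓; 4 stages ⇒ order 4.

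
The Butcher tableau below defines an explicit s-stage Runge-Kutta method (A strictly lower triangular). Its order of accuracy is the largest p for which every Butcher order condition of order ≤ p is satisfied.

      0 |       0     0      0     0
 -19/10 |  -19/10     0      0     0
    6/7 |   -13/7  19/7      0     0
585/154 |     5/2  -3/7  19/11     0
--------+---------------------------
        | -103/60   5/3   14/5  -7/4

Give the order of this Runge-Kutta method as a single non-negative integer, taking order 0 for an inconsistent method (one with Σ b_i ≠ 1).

b = (-103/60, 5/3, 14/5, -7/4)
c = (0, -19/10, 6/7, 585/154)
Ac = (0, 0, -361/70, 1767/770)
Σ b_i: (-103/60)·1 + 5/3·1 + 14/5·1 + (-7/4)·1 = 1 ✓
b·c: 5/3·(-19/10) + 14/5·6/7 + (-7/4)·585/154 = -9787/1320 ≠ 1/2 ⇒ order 1.

1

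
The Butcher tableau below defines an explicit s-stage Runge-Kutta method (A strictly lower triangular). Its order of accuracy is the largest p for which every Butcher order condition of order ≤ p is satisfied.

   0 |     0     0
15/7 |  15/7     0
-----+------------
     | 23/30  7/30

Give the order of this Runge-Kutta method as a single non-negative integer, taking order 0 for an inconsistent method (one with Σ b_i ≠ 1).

b = (23/30, 7/30)
c = (0, 15/7)
Σ b_i: 23/30·1 + 7/30·1 = 1 ✓
b·c: 7/30·15/7 = 1/2 ✓; 2 stages ⇒ order 2.

2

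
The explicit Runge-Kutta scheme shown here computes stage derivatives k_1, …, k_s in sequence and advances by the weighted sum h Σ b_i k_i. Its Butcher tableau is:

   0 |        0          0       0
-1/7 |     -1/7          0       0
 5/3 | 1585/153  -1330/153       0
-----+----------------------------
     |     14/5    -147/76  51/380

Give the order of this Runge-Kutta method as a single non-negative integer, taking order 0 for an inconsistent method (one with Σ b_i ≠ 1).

3

b = (14/5, -147/76, 51/380)
c = (0, -1/7, 5/3)
Ac = (0, 0, 190/153)
Σ b_i: 14/5·1 + (-147/76)·1 + 51/380·1 = 1 ✓
b·c: (-147/76)·(-1/7) + 51/380·5/3 = 1/2 ✓
b·c²: (-147/76)·1/49 + 51/380·25/9 = 1/3 ✓
b·Ac: 51/380·190/153 = 1/6 ✓; 3 stages ⇒ order 3.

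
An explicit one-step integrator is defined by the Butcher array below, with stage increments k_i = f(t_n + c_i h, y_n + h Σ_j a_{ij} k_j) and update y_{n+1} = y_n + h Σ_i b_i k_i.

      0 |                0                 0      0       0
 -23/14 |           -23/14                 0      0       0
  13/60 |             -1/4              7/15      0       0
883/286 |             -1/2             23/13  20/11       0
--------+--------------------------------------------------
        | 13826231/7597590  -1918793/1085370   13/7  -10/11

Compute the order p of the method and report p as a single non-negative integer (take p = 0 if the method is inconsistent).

2

b = (13826231/7597590, -1918793/1085370, 13/7, -10/11)
c = (0, -23/14, 13/60, 883/286)
Ac = (0, 0, -23/30, -15091/6006)
Σ b_i: 13826231/7597590·1 + (-1918793/1085370)·1 + 13/7·1 + (-10/11)·1 = 1 ✓
b·c: (-1918793/1085370)·(-23/14) + 13/7·13/60 + (-10/11)·883/286 = 1/2 ✓
b·c²: (-1918793/1085370)·529/196 + 13/7·169/3600 + (-10/11)·779689/81796 = -529710817429/39679239600 ≠ 1/3 ⇒ order 2.
b·Ac: 13/7·(-23/30) + (-10/11)·(-15091/6006) = 94741/110110 ≠ 1/6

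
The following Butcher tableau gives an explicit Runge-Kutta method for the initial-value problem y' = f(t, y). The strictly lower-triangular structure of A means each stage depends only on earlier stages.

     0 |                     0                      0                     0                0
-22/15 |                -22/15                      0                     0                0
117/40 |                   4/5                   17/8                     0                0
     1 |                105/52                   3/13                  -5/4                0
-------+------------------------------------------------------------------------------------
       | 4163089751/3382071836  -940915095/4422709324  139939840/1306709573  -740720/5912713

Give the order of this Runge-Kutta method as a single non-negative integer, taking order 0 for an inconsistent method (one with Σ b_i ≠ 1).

b = (4163089751/3382071836, -940915095/4422709324, 139939840/1306709573, -740720/5912713)
c = (0, -22/15, 117/40, 1)
Ac = (0, 0, -187/60, -8309/2080)
Σ b_i: 4163089751/3382071836·1 + (-940915095/4422709324)·1 + 139939840/1306709573·1 + (-740720/5912713)·1 = 1 ✓
b·c: (-940915095/4422709324)·(-22/15) + 139939840/1306709573·117/40 + (-740720/5912713)·1 = 1/2 ✓
b·c²: (-940915095/4422709324)·484/225 + 139939840/1306709573·13689/1600 + (-740720/5912713)·1 = 1/3 ✓
b·Ac: 139939840/1306709573·(-187/60) + (-740720/5912713)·(-8309/2080) = 1/6 ✓
b·c³: (-940915095/4422709324)·(-10648/3375) + 139939840/1306709573·1601613/64000 + (-740720/5912713)·1 = 4291692826/1330360425 ≠ 1/4 ⇒ order 3.
b·(c∘Ac): 139939840/1306709573·(-7293/800) + (-740720/5912713)·(-8309/2080) = -365762237/768652690 ≠ 1/8
b·Ac²: 139939840/1306709573·2057/450 + (-740720/5912713)·(-2545451/249600) = 7522872727/4257153360 ≠ 1/12
b·A²c: (-740720/5912713)·187/48 = -8657165/17738139 ≠ 1/24

3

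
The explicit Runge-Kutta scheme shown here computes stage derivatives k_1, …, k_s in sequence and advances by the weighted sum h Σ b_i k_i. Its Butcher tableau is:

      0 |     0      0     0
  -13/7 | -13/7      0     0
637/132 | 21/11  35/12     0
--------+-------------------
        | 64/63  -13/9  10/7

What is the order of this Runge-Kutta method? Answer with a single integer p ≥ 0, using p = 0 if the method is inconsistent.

b = (64/63, -13/9, 10/7)
c = (0, -13/7, 637/132)
Ac = (0, 0, -65/12)
Σ b_i: 64/63·1 + (-13/9)·1 + 10/7·1 = 1 ✓
b·c: (-13/9)·(-13/7) + 10/7·637/132 = 13273/1386 ≠ 1/2 ⇒ order 1.

1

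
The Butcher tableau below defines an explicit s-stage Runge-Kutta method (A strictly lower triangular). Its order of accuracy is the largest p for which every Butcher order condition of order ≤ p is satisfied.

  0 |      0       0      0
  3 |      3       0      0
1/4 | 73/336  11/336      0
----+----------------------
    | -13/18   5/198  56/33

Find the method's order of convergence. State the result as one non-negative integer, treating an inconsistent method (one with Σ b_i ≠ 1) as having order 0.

3

b = (-13/18, 5/198, 56/33)
c = (0, 3, 1/4)
Ac = (0, 0, 11/112)
Σ b_i: (-13/18)·1 + 5/198·1 + 56/33·1 = 1 ✓
b·c: 5/198·3 + 56/33·1/4 = 1/2 ✓
b·c²: 5/198·9 + 56/33·1/16 = 1/3 ✓
b·Ac: 56/33·11/112 = 1/6 ✓; 3 stages ⇒ order 3.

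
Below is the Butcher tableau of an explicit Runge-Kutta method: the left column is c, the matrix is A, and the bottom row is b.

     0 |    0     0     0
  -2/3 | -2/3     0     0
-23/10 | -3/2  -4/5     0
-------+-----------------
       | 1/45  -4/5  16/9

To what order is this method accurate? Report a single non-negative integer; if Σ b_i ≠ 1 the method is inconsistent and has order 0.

1

b = (1/45, -4/5, 16/9)
c = (0, -2/3, -23/10)
Ac = (0, 0, 8/15)
Σ b_i: 1/45·1 + (-4/5)·1 + 16/9·1 = 1 ✓
b·c: (-4/5)·(-2/3) + 16/9·(-23/10) = -32/9 ≠ 1/2 ⇒ order 1.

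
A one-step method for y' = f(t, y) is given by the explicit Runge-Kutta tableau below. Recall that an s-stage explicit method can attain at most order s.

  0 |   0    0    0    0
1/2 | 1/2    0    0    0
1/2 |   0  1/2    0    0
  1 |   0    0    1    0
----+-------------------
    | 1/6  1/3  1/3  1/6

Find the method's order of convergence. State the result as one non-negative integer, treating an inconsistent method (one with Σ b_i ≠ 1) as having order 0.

4

b = (1/6, 1/3, 1/3, 1/6)
c = (0, 1/2, 1/2, 1)
Ac = (0, 0, 1/4, 1/2)
Σ b_i: 1/6·1 + 1/3·1 + 1/3·1 + 1/6·1 = 1 ✓
b·c: 1/3·1/2 + 1/3·1/2 + 1/6·1 = 1/2 ✓
b·c²: 1/3·1/4 + 1/3·1/4 + 1/6·1 = 1/3 ✓
b·Ac: 1/3·1/4 + 1/6·1/2 = 1/6 ✓
b·c³: 1/3·1/8 + 1/3·1/8 + 1/6·1 = 1/4 ✓
b·(c∘Ac): 1/3·1/8 + 1/6·1/2 = 1/8 ✓
b·Ac²: 1/3·1/8 + 1/6·1/4 = 1/12 ✓
b·A²c: 1/6·1/4 = 1/24 ✓; 4 stages ⇒ order 4.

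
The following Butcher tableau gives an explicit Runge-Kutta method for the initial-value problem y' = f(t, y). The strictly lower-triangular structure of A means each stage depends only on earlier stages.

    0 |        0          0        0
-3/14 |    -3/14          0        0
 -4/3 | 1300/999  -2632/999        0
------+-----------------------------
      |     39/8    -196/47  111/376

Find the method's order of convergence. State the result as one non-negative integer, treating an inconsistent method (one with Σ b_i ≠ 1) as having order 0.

b = (39/8, -196/47, 111/376)
c = (0, -3/14, -4/3)
Ac = (0, 0, 188/333)
Σ b_i: 39/8·1 + (-196/47)·1 + 111/376·1 = 1 ✓
b·c: (-196/47)·(-3/14) + 111/376·(-4/3) = 1/2 ✓
b·c²: (-196/47)·9/196 + 111/376·16/9 = 1/3 ✓
b·Ac: 111/376·188/333 = 1/6 ✓; 3 stages ⇒ order 3.

3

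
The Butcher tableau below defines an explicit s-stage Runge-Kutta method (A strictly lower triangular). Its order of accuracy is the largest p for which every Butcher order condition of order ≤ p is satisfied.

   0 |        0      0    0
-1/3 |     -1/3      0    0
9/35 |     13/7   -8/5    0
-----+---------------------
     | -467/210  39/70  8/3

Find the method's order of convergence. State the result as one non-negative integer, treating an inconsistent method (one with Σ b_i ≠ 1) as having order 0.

b = (-467/210, 39/70, 8/3)
c = (0, -1/3, 9/35)
Ac = (0, 0, 8/15)
Σ b_i: (-467/210)·1 + 39/70·1 + 8/3·1 = 1 ✓
b·c: 39/70·(-1/3) + 8/3·9/35 = 1/2 ✓
b·c²: 39/70·1/9 + 8/3·81/1225 = 1751/7350 ≠ 1/3 ⇒ order 2.
b·Ac: 8/3·8/15 = 64/45 ≠ 1/6

2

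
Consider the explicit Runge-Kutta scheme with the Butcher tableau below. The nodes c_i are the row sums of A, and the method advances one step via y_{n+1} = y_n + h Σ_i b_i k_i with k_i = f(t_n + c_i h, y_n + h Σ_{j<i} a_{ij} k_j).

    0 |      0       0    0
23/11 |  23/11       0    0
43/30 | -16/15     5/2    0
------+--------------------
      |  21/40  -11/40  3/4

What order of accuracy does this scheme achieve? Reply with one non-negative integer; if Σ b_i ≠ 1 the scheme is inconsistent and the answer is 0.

b = (21/40, -11/40, 3/4)
c = (0, 23/11, 43/30)
Ac = (0, 0, 115/22)
Σ b_i: 21/40·1 + (-11/40)·1 + 3/4·1 = 1 ✓
b·c: (-11/40)·23/11 + 3/4·43/30 = 1/2 ✓
b·c²: (-11/40)·529/121 + 3/4·1849/900 = 4469/13200 ≠ 1/3 ⇒ order 2.
b·Ac: 3/4·115/22 = 345/88 ≠ 1/6

2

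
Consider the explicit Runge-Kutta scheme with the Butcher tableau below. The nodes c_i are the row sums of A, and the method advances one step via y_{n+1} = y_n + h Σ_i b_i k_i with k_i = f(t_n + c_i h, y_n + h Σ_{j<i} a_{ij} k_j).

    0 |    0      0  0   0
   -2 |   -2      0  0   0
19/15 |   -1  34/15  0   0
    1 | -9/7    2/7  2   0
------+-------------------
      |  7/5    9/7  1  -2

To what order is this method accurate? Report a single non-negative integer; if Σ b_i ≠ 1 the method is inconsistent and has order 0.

0

b = (7/5, 9/7, 1, -2)
c = (0, -2, 19/15, 1)
Ac = (0, 0, -68/15, 206/105)
Σ b_i: 7/5·1 + 9/7·1 + 1·1 + (-2)·1 = 59/35 ≠ 1 ⇒ order 0.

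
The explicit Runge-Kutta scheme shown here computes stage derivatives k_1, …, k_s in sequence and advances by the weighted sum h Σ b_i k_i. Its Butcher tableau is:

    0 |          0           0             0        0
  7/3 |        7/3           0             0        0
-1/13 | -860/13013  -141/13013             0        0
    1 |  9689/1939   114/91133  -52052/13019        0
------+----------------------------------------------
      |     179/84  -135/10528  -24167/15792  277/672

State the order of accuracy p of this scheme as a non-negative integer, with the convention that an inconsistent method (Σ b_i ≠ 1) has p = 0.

4

b = (179/84, -135/10528, -24167/15792, 277/672)
c = (0, 7/3, -1/13, 1)
Ac = (0, 0, -47/1859, 86/277)
Σ b_i: 179/84·1 + (-135/10528)·1 + (-24167/15792)·1 + 277/672·1 = 1 ✓
b·c: (-135/10528)·7/3 + (-24167/15792)·(-1/13) + 277/672·1 = 1/2 ✓
b·c²: (-135/10528)·49/9 + (-24167/15792)·1/169 + 277/672·1 = 1/3 ✓
b·Ac: (-24167/15792)·(-47/1859) + 277/672·86/277 = 1/6 ✓
b·c³: (-135/10528)·343/27 + (-24167/15792)·(-1/2197) + 277/672·1 = 1/4 ✓
b·(c∘Ac): (-24167/15792)·47/24167 + 277/672·86/277 = 1/8 ✓
b·Ac²: (-24167/15792)·(-329/5577) + 277/672·(-14/831) = 1/12 ✓
b·A²c: 277/672·28/277 = 1/24 ✓; 4 stages ⇒ order 4.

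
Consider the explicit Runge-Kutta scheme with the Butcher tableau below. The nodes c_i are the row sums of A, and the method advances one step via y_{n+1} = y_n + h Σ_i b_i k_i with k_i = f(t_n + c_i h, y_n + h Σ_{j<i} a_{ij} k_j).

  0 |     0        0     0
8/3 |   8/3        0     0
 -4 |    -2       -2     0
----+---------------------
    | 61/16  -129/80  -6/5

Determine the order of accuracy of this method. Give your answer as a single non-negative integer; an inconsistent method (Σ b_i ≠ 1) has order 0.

2

b = (61/16, -129/80, -6/5)
c = (0, 8/3, -4)
Ac = (0, 0, -16/3)
Σ b_i: 61/16·1 + (-129/80)·1 + (-6/5)·1 = 1 ✓
b·c: (-129/80)·8/3 + (-6/5)·(-4) = 1/2 ✓
b·c²: (-129/80)·64/9 + (-6/5)·16 = -92/3 ≠ 1/3 ⇒ order 2.
b·Ac: (-6/5)·(-16/3) = 32/5 ≠ 1/6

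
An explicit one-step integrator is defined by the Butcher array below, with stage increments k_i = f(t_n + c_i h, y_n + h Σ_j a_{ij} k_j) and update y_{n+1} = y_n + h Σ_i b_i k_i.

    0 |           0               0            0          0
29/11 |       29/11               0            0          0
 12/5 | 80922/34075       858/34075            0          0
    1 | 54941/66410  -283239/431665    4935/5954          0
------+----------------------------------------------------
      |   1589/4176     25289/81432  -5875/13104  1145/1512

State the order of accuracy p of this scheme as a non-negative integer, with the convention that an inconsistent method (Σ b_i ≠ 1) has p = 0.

b = (1589/4176, 25289/81432, -5875/13104, 1145/1512)
c = (0, 29/11, 12/5, 1)
Ac = (0, 0, 78/1175, 297/1145)
Σ b_i: 1589/4176·1 + 25289/81432·1 + (-5875/13104)·1 + 1145/1512·1 = 1 ✓
b·c: 25289/81432·29/11 + (-5875/13104)·12/5 + 1145/1512·1 = 1/2 ✓
b·c²: 25289/81432·841/121 + (-5875/13104)·144/25 + 1145/1512·1 = 1/3 ✓
b·Ac: (-5875/13104)·78/1175 + 1145/1512·297/1145 = 1/6 ✓
b·c³: 25289/81432·24389/1331 + (-5875/13104)·1728/125 + 1145/1512·1 = 1/4 ✓
b·(c∘Ac): (-5875/13104)·936/5875 + 1145/1512·297/1145 = 1/8 ✓
b·Ac²: (-5875/13104)·2262/12925 + 1145/1512·2691/12595 = 1/12 ✓
b·A²c: 1145/1512·63/1145 = 1/24 ✓; 4 stages ⇒ order 4.

4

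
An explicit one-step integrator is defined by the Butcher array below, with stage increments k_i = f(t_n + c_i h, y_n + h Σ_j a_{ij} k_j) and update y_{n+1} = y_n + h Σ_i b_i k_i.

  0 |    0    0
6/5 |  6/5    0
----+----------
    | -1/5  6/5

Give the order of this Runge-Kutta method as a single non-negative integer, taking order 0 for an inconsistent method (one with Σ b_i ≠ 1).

1

b = (-1/5, 6/5)
c = (0, 6/5)
Σ b_i: (-1/5)·1 + 6/5·1 = 1 ✓
b·c: 6/5·6/5 = 36/25 ≠ 1/2 ⇒ order 1.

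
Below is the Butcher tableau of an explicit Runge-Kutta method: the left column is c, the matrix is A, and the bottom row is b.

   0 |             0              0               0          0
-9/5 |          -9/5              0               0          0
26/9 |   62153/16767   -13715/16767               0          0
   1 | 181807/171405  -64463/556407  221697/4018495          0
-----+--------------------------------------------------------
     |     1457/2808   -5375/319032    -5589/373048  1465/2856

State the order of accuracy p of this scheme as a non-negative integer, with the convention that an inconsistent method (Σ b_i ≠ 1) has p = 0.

4

b = (1457/2808, -5375/319032, -5589/373048, 1465/2856)
c = (0, -9/5, 26/9, 1)
Ac = (0, 0, 2743/1863, 539/1465)
Σ b_i: 1457/2808·1 + (-5375/319032)·1 + (-5589/373048)·1 + 1465/2856·1 = 1 ✓
b·c: (-5375/319032)·(-9/5) + (-5589/373048)·26/9 + 1465/2856·1 = 1/2 ✓
b·c²: (-5375/319032)·81/25 + (-5589/373048)·676/81 + 1465/2856·1 = 1/3 ✓
b·Ac: (-5589/373048)·2743/1863 + 1465/2856·539/1465 = 1/6 ✓
b·c³: (-5375/319032)·(-729/125) + (-5589/373048)·17576/729 + 1465/2856·1 = 1/4 ✓
b·(c∘Ac): (-5589/373048)·71318/16767 + 1465/2856·539/1465 = 1/8 ✓
b·Ac²: (-5589/373048)·(-2743/1035) + 1465/2856·623/7325 = 1/12 ✓
b·A²c: 1465/2856·119/1465 = 1/24 ✓; 4 stages ⇒ order 4.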